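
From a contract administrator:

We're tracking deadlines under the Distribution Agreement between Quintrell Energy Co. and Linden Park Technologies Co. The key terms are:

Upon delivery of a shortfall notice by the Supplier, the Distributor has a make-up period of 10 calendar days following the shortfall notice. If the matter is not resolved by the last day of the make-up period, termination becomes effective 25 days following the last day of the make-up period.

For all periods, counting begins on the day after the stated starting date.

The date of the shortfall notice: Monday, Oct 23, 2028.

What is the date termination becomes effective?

Adding 10 calendar days to Oct 23, 2028 gives Nov 2, 2028, which is the last day of the make-up period.
Adding 25 calendar days to Nov 2, 2028 gives Nov 27, 2028, which is the date termination becomes effective.

Nov 27, 2028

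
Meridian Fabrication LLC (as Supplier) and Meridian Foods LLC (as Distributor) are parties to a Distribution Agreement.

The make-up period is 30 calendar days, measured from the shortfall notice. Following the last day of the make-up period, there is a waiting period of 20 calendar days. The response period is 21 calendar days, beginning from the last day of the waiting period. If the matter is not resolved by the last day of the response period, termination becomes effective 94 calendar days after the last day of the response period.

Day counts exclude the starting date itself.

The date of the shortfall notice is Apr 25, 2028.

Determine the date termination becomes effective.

Adding 30 calendar days to Apr 25, 2028 gives May 25, 2028, which is the last day of the make-up period.
The last day of the waiting period: May 25, 2028 + 20 days = Jun 14, 2028.
Adding 21 calendar days to Jun 14, 2028 gives Jul 5, 2028, which is the last day of the response period.
Adding 94 calendar days to Jul 5, 2028 gives Oct 7, 2028, which is the date termination becomes effective.

Oct 7, 2028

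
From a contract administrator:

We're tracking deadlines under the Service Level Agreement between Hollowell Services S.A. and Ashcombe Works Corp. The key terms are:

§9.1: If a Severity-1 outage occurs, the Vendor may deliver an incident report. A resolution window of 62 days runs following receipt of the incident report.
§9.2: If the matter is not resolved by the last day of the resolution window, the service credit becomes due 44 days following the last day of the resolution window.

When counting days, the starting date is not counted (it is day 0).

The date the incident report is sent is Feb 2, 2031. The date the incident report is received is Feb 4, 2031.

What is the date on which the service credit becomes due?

May 21, 2031

The last day of the resolution window: 62 calendar days after Feb 4, 2031 is Apr 7, 2031.
Adding 44 calendar days to Apr 7, 2031 gives May 21, 2031, which is the date on which the service credit becomes due.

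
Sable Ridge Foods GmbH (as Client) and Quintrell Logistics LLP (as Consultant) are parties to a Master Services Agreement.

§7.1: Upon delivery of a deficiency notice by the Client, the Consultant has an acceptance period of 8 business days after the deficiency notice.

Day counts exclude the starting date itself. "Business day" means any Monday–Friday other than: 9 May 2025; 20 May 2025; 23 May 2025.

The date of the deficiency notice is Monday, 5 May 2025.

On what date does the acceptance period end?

16 May 2025

From Monday, 5 May 2025, 8 business days (May 6, May 7, May 8, May 12, May 13, May 14, May 15, May 16, skipping weekends and the listed holiday on May 9) brings us to Friday, 16 May 2025, which is the last day of the acceptance period.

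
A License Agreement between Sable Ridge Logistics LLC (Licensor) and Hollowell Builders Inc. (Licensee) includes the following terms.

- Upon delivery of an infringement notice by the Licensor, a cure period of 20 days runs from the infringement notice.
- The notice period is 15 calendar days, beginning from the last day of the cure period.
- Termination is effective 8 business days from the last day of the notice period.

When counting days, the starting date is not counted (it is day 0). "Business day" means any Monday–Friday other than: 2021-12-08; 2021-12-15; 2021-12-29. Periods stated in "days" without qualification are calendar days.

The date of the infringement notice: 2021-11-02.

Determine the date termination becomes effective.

The last day of the cure period: 2021-11-02 + 20 days = 2021-11-22.
Adding 15 calendar days to 2021-11-22 gives 2021-12-07, which is the last day of the notice period.
From Tuesday, 2021-12-07, 8 business days (Dec 9, Dec 10, Dec 13, Dec 14, Dec 16, Dec 17, Dec 20, Dec 21, skipping weekends and the listed holidays on Dec 8, Dec 15) brings us to Tuesday, 2021-12-21, which is the date termination becomes effective.

2021-12-21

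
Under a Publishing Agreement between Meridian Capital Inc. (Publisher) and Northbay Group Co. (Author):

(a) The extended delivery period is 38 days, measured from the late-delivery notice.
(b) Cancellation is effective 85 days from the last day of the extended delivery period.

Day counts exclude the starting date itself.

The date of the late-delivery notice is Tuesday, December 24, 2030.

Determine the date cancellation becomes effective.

Adding 38 calendar days to December 24, 2030 gives January 31, 2031, which is the last day of the extended delivery period.
The date cancellation becomes effective: January 31, 2031 + 85 days = April 26, 2031.

April 26, 2031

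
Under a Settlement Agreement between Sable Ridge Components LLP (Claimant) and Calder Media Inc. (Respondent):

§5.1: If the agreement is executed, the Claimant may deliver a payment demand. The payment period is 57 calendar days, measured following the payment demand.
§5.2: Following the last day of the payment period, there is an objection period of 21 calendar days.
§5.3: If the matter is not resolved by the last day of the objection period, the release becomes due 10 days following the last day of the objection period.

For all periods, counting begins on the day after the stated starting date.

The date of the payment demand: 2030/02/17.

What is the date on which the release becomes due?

2030/05/16

The last day of the payment period: 2030/02/17 + 57 days = 2030/04/15.
Adding 21 calendar days to 2030/04/15 gives 2030/05/06, which is the last day of the objection period.
Adding 10 calendar days to 2030/05/06 gives 2030/05/16, which is the date on which the release becomes due.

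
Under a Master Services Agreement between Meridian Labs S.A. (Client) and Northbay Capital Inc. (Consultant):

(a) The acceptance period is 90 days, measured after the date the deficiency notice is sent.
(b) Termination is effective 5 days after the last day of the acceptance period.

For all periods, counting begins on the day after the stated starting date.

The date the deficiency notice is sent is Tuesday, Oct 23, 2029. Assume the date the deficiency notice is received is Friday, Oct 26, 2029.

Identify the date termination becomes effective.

Jan 26, 2030

The last day of the acceptance period: Oct 23, 2029 + 90 days = Jan 21, 2030.
The date termination becomes effective: Jan 21, 2030 + 5 days = Jan 26, 2030.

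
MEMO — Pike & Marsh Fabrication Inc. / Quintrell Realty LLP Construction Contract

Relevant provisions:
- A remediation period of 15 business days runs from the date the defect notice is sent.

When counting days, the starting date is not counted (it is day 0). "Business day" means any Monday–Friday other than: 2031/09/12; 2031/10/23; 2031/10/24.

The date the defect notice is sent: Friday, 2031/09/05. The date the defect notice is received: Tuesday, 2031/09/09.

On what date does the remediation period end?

From Friday, 2031/09/05, 15 business days (Sep 8, Sep 9, Sep 10, Sep 11, …, Sep 25, Sep 26, Sep 29, skipping weekends and the listed holiday on Sep 12) brings us to Monday, 2031/09/29, which is the last day of the remediation period.

2031/09/29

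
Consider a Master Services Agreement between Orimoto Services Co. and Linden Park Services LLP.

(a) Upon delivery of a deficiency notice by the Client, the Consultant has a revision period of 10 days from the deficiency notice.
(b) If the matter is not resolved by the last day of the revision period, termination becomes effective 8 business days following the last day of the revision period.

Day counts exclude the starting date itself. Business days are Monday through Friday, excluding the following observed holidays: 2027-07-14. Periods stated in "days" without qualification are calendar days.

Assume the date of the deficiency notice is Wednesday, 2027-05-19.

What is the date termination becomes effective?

2027-06-09

The last day of the revision period: 10 calendar days after 2027-05-19 is 2027-05-29.
The date termination becomes effective: counting 8 business days from Saturday, 2027-05-29 (May 31, Jun 1, Jun 2, Jun 3, Jun 4, Jun 7, Jun 8, Jun 9, skipping weekends) reaches Wednesday, 2027-06-09.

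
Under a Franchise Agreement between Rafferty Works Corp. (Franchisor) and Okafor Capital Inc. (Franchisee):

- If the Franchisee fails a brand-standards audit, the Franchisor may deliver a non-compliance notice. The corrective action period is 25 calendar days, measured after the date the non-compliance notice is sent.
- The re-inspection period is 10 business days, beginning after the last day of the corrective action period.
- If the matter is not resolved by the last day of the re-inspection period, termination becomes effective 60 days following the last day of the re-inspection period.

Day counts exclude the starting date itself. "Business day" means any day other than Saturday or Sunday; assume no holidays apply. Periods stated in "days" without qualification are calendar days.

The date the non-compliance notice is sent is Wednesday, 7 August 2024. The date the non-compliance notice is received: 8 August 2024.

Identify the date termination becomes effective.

Adding 25 calendar days to 7 August 2024 gives 1 September 2024, which is the last day of the corrective action period.
The last day of the re-inspection period: counting 10 business days from Sunday, 1 September 2024 (Sep 2, Sep 3, Sep 4, Sep 5, Sep 6, Sep 9, Sep 10, Sep 11, Sep 12, Sep 13, skipping weekends) reaches Friday, 13 September 2024.
The date termination becomes effective: 13 September 2024 + 60 days = 12 November 2024.

12 November 2024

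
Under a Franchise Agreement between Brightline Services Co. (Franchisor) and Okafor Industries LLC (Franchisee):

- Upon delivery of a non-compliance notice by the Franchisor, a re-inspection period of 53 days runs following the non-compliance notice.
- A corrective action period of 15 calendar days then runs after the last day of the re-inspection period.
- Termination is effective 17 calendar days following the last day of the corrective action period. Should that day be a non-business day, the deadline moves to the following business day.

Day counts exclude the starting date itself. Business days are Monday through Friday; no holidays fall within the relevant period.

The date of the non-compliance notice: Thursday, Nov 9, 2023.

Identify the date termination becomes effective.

The last day of the re-inspection period: 53 calendar days after Nov 9, 2023 is Jan 1, 2024.
The last day of the corrective action period: Jan 1, 2024 + 15 days = Jan 16, 2024.
The date termination becomes effective: 17 calendar days after Jan 16, 2024 is Feb 2, 2024. Feb 2, 2024 is a Friday, so no roll-forward applies.

Feb 2, 2024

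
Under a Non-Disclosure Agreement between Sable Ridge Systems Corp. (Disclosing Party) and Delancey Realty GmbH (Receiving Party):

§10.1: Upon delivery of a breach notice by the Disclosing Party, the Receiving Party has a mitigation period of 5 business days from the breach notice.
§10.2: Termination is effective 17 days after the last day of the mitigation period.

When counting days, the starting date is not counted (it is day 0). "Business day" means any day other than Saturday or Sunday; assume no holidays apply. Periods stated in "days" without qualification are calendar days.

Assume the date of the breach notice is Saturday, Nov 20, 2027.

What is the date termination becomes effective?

Dec 13, 2027

From Saturday, Nov 20, 2027, 5 business days (Nov 22, Nov 23, Nov 24, Nov 25, Nov 26, skipping weekends) brings us to Friday, Nov 26, 2027, which is the last day of the mitigation period.
Adding 17 calendar days to Nov 26, 2027 gives Dec 13, 2027, which is the date termination becomes effective.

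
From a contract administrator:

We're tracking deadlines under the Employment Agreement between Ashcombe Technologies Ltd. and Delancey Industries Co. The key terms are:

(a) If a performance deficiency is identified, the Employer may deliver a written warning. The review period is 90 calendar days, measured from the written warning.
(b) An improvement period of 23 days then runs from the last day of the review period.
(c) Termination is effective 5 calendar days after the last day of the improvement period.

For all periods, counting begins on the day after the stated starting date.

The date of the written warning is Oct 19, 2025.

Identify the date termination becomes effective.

Feb 14, 2026

The last day of the review period: 90 calendar days after Oct 19, 2025 is Jan 17, 2026.
The last day of the improvement period: 23 calendar days after Jan 17, 2026 is Feb 9, 2026.
The date termination becomes effective: 5 calendar days after Feb 9, 2026 is Feb 14, 2026.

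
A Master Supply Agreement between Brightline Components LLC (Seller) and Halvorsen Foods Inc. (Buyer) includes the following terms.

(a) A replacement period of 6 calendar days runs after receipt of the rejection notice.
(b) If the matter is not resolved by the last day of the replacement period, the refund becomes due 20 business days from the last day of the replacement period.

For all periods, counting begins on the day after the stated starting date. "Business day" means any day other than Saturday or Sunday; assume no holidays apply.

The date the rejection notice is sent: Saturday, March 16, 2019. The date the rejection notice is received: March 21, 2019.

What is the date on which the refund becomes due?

April 24, 2019

Adding 6 calendar days to March 21, 2019 gives March 27, 2019, which is the last day of the replacement period.
The date on which the refund becomes due: counting 20 business days from Wednesday, March 27, 2019 (Mar 28, Mar 29, Apr 1, Apr 2, …, Apr 22, Apr 23, Apr 24, skipping weekends) reaches Wednesday, April 24, 2019.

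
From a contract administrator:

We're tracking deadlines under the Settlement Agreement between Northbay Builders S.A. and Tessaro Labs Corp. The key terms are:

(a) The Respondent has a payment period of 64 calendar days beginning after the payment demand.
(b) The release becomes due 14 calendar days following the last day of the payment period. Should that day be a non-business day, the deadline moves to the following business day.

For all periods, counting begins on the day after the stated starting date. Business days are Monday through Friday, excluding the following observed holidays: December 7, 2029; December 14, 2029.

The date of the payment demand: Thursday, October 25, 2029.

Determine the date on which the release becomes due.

The last day of the payment period: October 25, 2029 + 64 days = December 28, 2029.
Adding 14 calendar days to December 28, 2029 gives January 11, 2030, which is the date on which the release becomes due. January 11, 2030 is a Friday and is not a listed holiday, so no roll-forward applies.

January 11, 2030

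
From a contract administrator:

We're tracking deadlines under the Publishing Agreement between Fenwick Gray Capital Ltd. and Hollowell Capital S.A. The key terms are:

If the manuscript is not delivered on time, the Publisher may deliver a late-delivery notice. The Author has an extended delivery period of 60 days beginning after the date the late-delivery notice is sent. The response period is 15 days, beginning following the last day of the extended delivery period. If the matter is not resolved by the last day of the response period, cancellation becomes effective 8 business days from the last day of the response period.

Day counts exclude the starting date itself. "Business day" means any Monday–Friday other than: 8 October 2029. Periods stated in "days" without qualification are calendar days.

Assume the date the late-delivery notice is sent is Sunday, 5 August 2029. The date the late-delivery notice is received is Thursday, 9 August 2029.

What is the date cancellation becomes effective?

31 October 2029

The last day of the extended delivery period: 60 calendar days after 5 August 2029 is 4 October 2029.
The last day of the response period: 15 calendar days after 4 October 2029 is 19 October 2029.
From Friday, 19 October 2029, 8 business days (Oct 22, Oct 23, Oct 24, Oct 25, Oct 26, Oct 29, Oct 30, Oct 31, skipping weekends) brings us to Wednesday, 31 October 2029, which is the date cancellation becomes effective.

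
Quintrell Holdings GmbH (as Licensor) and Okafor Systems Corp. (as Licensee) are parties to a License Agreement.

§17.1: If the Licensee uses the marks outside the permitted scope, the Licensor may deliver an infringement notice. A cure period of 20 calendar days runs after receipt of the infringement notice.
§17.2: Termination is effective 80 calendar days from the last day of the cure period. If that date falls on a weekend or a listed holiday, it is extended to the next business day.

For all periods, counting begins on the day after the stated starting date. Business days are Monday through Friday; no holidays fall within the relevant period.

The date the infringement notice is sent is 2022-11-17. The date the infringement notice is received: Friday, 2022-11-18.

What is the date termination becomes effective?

The last day of the cure period: 20 calendar days after 2022-11-18 is 2022-12-08.
The date termination becomes effective: 2022-12-08 + 80 days = 2023-02-26. That falls on a Sunday, so it rolls to the next business day, Monday, 2023-02-27.

2023-02-27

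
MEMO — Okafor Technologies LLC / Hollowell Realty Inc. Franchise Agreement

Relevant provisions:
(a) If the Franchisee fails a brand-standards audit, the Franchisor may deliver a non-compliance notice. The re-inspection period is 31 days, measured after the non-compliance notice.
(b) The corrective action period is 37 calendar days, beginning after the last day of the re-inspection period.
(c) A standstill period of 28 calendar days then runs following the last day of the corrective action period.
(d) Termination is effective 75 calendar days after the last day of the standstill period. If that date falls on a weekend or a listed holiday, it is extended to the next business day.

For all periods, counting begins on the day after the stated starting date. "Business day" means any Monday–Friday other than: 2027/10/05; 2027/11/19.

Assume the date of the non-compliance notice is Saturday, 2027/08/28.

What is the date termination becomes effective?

The last day of the re-inspection period: 2027/08/28 + 31 days = 2027/09/28.
The last day of the corrective action period: 37 calendar days after 2027/09/28 is 2027/11/04.
The last day of the standstill period: 2027/11/04 + 28 days = 2027/12/02.
The date termination becomes effective: 2027/12/02 + 75 days = 2028/02/15. 2028/02/15 is a Tuesday and is not a listed holiday, so no roll-forward applies.

2028/02/15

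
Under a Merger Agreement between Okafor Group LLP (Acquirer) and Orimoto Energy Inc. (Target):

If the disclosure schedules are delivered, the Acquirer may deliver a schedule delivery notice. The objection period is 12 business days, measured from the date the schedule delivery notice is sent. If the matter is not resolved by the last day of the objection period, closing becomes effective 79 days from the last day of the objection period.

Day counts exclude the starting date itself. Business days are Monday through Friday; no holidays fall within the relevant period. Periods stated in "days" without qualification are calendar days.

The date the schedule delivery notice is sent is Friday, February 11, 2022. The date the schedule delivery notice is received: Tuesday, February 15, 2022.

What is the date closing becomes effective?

The last day of the objection period: 12 business days after Friday, February 11, 2022, skipping weekends — Feb 14, Feb 15, Feb 16, Feb 17, …, Feb 25, Feb 28, Mar 1 — lands on Tuesday, March 1, 2022.
The date closing becomes effective: 79 calendar days after March 1, 2022 is May 19, 2022.

May 19, 2022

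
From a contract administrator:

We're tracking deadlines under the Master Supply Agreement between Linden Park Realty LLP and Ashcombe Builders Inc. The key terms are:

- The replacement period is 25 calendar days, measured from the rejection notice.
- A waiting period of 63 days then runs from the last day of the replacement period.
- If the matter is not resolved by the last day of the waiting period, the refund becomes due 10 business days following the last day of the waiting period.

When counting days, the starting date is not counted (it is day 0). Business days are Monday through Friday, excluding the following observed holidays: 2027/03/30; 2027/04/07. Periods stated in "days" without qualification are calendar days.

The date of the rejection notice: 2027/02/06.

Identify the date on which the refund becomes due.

Adding 25 calendar days to 2027/02/06 gives 2027/03/03, which is the last day of the replacement period.
The last day of the waiting period: 63 calendar days after 2027/03/03 is 2027/05/05.
From Wednesday, 2027/05/05, 10 business days (May 6, May 7, May 10, May 11, May 12, May 13, May 14, May 17, May 18, May 19, skipping weekends) brings us to Wednesday, 2027/05/19, which is the date on which the refund becomes due.

2027/05/19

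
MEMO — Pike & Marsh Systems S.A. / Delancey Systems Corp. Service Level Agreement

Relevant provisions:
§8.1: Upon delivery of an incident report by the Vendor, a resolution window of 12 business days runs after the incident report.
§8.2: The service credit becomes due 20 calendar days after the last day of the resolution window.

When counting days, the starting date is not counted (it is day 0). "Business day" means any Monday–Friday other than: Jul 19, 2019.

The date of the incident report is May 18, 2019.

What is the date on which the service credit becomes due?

From Saturday, May 18, 2019, 12 business days (May 20, May 21, May 22, May 23, …, May 31, Jun 3, Jun 4, skipping weekends) brings us to Tuesday, Jun 4, 2019, which is the last day of the resolution window.
Adding 20 calendar days to Jun 4, 2019 gives Jun 24, 2019, which is the date on which the service credit becomes due.

Jun 24, 2019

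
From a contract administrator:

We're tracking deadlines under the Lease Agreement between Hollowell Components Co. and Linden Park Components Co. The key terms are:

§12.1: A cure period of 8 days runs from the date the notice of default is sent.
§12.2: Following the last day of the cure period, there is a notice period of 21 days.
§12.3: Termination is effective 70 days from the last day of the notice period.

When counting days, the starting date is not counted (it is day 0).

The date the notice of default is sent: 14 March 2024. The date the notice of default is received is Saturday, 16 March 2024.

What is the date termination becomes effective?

21 June 2024

The last day of the cure period: 14 March 2024 + 8 days = 22 March 2024.
The last day of the notice period: 21 calendar days after 22 March 2024 is 12 April 2024.
The date termination becomes effective: 70 calendar days after 12 April 2024 is 21 June 2024.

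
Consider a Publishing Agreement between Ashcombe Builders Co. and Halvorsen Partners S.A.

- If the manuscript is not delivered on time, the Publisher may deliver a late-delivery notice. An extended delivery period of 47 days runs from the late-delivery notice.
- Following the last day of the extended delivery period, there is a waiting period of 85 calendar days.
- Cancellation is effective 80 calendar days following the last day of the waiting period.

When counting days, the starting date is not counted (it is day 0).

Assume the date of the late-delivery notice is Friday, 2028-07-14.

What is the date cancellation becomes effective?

2029-02-11

Adding 47 calendar days to 2028-07-14 gives 2028-08-30, which is the last day of the extended delivery period.
Adding 85 calendar days to 2028-08-30 gives 2028-11-23, which is the last day of the waiting period.
The date cancellation becomes effective: 80 calendar days after 2028-11-23 is 2029-02-11.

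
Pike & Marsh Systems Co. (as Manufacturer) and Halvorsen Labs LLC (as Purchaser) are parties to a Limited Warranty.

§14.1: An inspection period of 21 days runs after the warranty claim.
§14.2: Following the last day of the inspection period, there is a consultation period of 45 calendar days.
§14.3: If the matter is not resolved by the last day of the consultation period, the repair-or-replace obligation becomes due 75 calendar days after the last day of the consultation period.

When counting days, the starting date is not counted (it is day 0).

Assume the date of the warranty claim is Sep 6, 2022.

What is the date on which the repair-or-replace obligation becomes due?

Jan 25, 2023

The last day of the inspection period: Sep 6, 2022 + 21 days = Sep 27, 2022.
The last day of the consultation period: 45 calendar days after Sep 27, 2022 is Nov 11, 2022.
Adding 75 calendar days to Nov 11, 2022 gives Jan 25, 2023, which is the date on which the repair-or-replace obligation becomes due.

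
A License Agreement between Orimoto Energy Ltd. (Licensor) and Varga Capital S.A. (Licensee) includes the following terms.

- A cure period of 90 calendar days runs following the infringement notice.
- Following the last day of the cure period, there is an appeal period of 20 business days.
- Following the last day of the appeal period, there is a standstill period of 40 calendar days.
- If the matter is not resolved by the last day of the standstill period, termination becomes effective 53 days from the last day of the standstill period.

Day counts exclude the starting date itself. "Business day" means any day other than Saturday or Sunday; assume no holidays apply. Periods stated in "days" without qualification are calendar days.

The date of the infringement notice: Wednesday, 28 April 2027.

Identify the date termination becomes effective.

25 November 2027

The last day of the cure period: 28 April 2027 + 90 days = 27 July 2027.
The last day of the appeal period: 20 business days after Tuesday, 27 July 2027, skipping weekends — Jul 28, Jul 29, Jul 30, Aug 2, …, Aug 20, Aug 23, Aug 24 — lands on Tuesday, 24 August 2027.
The last day of the standstill period: 24 August 2027 + 40 days = 3 October 2027.
The date termination becomes effective: 3 October 2027 + 53 days = 25 November 2027.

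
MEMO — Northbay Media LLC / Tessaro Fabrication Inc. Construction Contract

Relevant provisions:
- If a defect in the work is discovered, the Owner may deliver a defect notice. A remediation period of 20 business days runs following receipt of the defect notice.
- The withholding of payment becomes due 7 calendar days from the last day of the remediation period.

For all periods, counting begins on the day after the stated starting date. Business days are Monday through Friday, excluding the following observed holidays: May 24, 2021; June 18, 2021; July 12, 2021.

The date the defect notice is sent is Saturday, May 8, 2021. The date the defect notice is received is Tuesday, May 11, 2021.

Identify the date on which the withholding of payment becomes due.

June 16, 2021

The last day of the remediation period: 20 business days after Tuesday, May 11, 2021, skipping weekends and the listed holiday on May 24 — May 12, May 13, May 14, May 17, …, Jun 7, Jun 8, Jun 9 — lands on Wednesday, June 9, 2021.
The date on which the withholding of payment becomes due: 7 calendar days after June 9, 2021 is June 16, 2021.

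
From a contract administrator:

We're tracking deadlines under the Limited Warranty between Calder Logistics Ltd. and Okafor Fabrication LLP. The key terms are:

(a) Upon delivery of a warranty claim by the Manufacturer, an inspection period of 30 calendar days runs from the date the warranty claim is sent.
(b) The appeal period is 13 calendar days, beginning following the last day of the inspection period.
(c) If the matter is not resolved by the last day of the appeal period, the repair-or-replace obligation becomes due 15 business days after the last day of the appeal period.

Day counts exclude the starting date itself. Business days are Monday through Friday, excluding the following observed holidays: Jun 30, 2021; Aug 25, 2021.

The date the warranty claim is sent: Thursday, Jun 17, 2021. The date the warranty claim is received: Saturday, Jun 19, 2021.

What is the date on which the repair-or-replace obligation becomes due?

Aug 20, 2021

The last day of the inspection period: 30 calendar days after Jun 17, 2021 is Jul 17, 2021.
Adding 13 calendar days to Jul 17, 2021 gives Jul 30, 2021, which is the last day of the appeal period.
From Friday, Jul 30, 2021, 15 business days (Aug 2, Aug 3, Aug 4, Aug 5, …, Aug 18, Aug 19, Aug 20, skipping weekends) brings us to Friday, Aug 20, 2021, which is the date on which the repair-or-replace obligation becomes due.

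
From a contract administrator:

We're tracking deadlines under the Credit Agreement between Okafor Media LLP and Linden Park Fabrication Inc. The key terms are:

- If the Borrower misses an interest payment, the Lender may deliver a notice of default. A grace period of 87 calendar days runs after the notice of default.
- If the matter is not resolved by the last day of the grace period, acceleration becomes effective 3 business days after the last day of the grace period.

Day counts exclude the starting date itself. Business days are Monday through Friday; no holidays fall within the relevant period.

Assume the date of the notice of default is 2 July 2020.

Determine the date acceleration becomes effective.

30 September 2020

The last day of the grace period: 2 July 2020 + 87 days = 27 September 2020.
From Sunday, 27 September 2020, 3 business days (Sep 28, Sep 29, Sep 30, skipping weekends) brings us to Wednesday, 30 September 2020, which is the date acceleration becomes effective.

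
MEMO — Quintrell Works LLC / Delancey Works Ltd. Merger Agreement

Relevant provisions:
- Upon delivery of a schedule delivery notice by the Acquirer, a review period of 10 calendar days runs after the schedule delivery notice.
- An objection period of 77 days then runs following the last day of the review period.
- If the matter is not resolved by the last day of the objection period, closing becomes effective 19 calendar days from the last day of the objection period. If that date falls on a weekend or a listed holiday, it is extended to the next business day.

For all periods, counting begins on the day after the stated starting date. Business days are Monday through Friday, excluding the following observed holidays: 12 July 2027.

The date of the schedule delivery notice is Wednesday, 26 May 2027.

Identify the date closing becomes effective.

9 September 2027

Adding 10 calendar days to 26 May 2027 gives 5 June 2027, which is the last day of the review period.
Adding 77 calendar days to 5 June 2027 gives 21 August 2027, which is the last day of the objection period.
Adding 19 calendar days to 21 August 2027 gives 9 September 2027, which is the date closing becomes effective. 9 September 2027 is a Thursday and is not a listed holiday, so no roll-forward applies.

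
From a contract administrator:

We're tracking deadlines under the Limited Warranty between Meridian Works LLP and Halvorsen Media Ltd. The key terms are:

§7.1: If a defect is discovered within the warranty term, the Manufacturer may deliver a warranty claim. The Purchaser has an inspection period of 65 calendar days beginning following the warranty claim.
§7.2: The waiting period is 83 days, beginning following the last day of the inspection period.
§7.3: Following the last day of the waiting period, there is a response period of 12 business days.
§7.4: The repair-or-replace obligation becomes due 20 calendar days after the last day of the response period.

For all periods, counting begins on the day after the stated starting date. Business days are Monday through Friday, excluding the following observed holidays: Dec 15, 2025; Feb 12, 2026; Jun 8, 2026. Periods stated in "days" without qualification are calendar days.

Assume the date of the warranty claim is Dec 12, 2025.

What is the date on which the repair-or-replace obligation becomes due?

The last day of the inspection period: 65 calendar days after Dec 12, 2025 is Feb 15, 2026.
The last day of the waiting period: 83 calendar days after Feb 15, 2026 is May 9, 2026.
The last day of the response period: 12 business days after Saturday, May 9, 2026, skipping weekends — May 11, May 12, May 13, May 14, …, May 22, May 25, May 26 — lands on Tuesday, May 26, 2026.
The date on which the repair-or-replace obligation becomes due: 20 calendar days after May 26, 2026 is Jun 15, 2026.

Jun 15, 2026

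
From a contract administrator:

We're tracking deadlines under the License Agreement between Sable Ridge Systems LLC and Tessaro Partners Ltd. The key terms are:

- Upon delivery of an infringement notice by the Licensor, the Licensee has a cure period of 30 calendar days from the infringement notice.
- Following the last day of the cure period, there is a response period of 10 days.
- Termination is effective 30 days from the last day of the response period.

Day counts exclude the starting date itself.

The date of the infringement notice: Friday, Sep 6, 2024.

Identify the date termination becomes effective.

Nov 15, 2024

Adding 30 calendar days to Sep 6, 2024 gives Oct 6, 2024, which is the last day of the cure period.
The last day of the response period: 10 calendar days after Oct 6, 2024 is Oct 16, 2024.
The date termination becomes effective: 30 calendar days after Oct 16, 2024 is Nov 15, 2024.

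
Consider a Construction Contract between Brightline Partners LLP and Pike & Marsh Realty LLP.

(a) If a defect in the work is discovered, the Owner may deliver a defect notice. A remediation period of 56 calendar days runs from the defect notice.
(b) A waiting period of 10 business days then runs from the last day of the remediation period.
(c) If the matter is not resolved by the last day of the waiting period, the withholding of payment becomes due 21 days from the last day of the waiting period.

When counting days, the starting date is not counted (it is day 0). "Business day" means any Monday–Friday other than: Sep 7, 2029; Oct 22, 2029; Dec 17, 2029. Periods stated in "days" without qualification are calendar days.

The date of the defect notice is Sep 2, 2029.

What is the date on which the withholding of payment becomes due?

Nov 30, 2029

The last day of the remediation period: Sep 2, 2029 + 56 days = Oct 28, 2029.
The last day of the waiting period: 10 business days after Sunday, Oct 28, 2029, skipping weekends — Oct 29, Oct 30, Oct 31, Nov 1, Nov 2, Nov 5, Nov 6, Nov 7, Nov 8, Nov 9 — lands on Friday, Nov 9, 2029.
Adding 21 calendar days to Nov 9, 2029 gives Nov 30, 2029, which is the date on which the withholding of payment becomes due.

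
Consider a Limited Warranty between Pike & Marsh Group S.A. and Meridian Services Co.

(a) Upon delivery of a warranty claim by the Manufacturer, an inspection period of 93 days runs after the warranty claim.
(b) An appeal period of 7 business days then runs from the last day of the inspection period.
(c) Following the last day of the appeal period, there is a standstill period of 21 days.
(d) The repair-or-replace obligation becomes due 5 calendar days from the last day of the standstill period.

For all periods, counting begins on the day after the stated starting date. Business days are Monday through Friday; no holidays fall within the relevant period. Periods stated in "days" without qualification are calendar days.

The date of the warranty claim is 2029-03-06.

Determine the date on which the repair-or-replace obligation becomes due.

The last day of the inspection period: 93 calendar days after 2029-03-06 is 2029-06-07.
The last day of the appeal period: counting 7 business days from Thursday, 2029-06-07 (Jun 8, Jun 11, Jun 12, Jun 13, Jun 14, Jun 15, Jun 18, skipping weekends) reaches Monday, 2029-06-18.
The last day of the standstill period: 21 calendar days after 2029-06-18 is 2029-07-09.
The date on which the repair-or-replace obligation becomes due: 5 calendar days after 2029-07-09 is 2029-07-14.

2029-07-14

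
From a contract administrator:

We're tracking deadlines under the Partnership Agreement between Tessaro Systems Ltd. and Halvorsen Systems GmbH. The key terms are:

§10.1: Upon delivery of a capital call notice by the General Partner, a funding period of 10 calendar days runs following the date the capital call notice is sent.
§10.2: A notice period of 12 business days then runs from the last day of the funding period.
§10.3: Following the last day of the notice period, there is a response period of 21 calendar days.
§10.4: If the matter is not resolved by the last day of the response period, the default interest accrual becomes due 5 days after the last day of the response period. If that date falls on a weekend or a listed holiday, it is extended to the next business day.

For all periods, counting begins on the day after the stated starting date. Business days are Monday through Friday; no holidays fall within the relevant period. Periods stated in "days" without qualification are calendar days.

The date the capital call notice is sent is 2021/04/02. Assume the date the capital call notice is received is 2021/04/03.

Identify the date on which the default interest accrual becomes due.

The last day of the funding period: 2021/04/02 + 10 days = 2021/04/12.
The last day of the notice period: 12 business days after Monday, 2021/04/12, skipping weekends — Apr 13, Apr 14, Apr 15, Apr 16, …, Apr 26, Apr 27, Apr 28 — lands on Wednesday, 2021/04/28.
The last day of the response period: 2021/04/28 + 21 days = 2021/05/19.
The date on which the default interest accrual becomes due: 2021/05/19 + 5 days = 2021/05/24. 2021/05/24 is a Monday, so no roll-forward applies.

2021/05/24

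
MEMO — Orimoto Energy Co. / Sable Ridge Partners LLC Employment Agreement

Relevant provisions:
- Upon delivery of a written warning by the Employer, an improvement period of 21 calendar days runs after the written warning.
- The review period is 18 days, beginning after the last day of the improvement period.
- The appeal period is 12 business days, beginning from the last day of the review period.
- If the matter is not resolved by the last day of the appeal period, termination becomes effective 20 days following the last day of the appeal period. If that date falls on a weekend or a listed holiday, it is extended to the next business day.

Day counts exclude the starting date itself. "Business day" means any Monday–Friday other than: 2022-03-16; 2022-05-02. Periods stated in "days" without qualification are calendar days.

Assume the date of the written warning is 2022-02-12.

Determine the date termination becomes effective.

2022-04-28

The last day of the improvement period: 21 calendar days after 2022-02-12 is 2022-03-05.
The last day of the review period: 18 calendar days after 2022-03-05 is 2022-03-23.
The last day of the appeal period: counting 12 business days from Wednesday, 2022-03-23 (Mar 24, Mar 25, Mar 28, Mar 29, …, Apr 6, Apr 7, Apr 8, skipping weekends) reaches Friday, 2022-04-08.
The date termination becomes effective: 20 calendar days after 2022-04-08 is 2022-04-28. 2022-04-28 is a Thursday and is not a listed holiday, so no roll-forward applies.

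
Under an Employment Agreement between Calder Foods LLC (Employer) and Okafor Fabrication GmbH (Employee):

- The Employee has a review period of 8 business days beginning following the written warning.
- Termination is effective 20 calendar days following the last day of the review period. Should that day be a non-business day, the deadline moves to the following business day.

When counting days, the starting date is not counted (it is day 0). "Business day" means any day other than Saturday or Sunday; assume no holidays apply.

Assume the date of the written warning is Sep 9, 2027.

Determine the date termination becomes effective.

The last day of the review period: counting 8 business days from Thursday, Sep 9, 2027 (Sep 10, Sep 13, Sep 14, Sep 15, Sep 16, Sep 17, Sep 20, Sep 21, skipping weekends) reaches Tuesday, Sep 21, 2027.
The date termination becomes effective: 20 calendar days after Sep 21, 2027 is Oct 11, 2027. Oct 11, 2027 is a Monday, so no roll-forward applies.

Oct 11, 2027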